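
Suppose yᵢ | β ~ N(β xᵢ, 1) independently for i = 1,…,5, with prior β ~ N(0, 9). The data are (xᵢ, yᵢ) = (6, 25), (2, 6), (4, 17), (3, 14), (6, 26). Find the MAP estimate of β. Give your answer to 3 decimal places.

log p(β | y) = −Σ(yᵢ − βxᵢ)²/(2·1) − β²/(2·9) + const.
Setting the derivative to zero: Σxᵢ(yᵢ − βxᵢ)/1 − β/9 = 0, so β = Σxᵢyᵢ / (Σxᵢ² + σ²/τ²).
Σxᵢyᵢ = 6·25 + 2·6 + 4·17 + 3·14 + 6·26 = 428; Σxᵢ² = 101; σ²/τ² = 1/9.
β̂_MAP = 428 / (101 + 1/9) = 428/(910/9) = 1926/455 ≈ 4.233.

β̂_MAP = 4.233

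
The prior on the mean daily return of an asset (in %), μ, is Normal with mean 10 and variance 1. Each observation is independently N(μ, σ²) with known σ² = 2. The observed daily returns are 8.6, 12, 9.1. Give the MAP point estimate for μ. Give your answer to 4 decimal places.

n = 3; x̄ = (8.6 + 12 + 9.1)/3 = 29.7/3 = 9.9.
For a Normal prior and Normal likelihood with known variance, the posterior is Normal; its mode equals its mean, the precision-weighted average.
Prior precision 1/σ₀² = 1/1 = 1; data precision n/σ² = 3/2 = 1.5.
μ̂ = (1·10 + 1.5·9.9) / (1 + 1.5) = 24.85/2.5 = 9.9400.

μ̂_MAP = 9.9400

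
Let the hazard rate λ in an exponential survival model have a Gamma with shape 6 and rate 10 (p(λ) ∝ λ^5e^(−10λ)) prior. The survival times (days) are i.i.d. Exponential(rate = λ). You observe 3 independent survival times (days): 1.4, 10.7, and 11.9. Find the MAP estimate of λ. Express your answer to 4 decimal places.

The Exponential(rate=λ) likelihood is ∝ λ^n e^(−λΣtᵢ). Here n = 3 and Σtᵢ = 1.4 + 10.7 + 11.9 = 24.
Posterior ∝ λ^5e^(−10λ) · λ^3e^(−24λ) = λ^8e^(−34λ), i.e. Gamma(9, 34).
Mode = (a−1)/b = 8/34 ≈ 0.2353.

λ̂_MAP = 0.2353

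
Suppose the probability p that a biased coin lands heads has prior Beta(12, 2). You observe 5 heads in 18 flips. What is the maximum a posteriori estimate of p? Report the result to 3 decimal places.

Prior: Beta(12, 2).
Data: 5 successes in 18 trials. The binomial likelihood contributes p^5(1−p)^13, so the posterior is Beta(12+5, 2+13) = Beta(17, 15).
For Beta(a, b) with a, b > 1 the mode is (a−1)/(a+b−2) = 16/30 ≈ 0.533.

p̂_MAP = 0.533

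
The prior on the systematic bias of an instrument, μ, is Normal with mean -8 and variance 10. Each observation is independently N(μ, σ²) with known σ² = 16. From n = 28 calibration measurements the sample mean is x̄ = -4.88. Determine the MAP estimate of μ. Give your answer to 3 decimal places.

n = 28, x̄ = -4.88.
For a Normal prior and Normal likelihood with known variance, the posterior is Normal; its mode equals its mean, the precision-weighted average.
Prior precision 1/σ₀² = 1/10 = 0.1; data precision n/σ² = 28/16 = 1.75.
μ̂ = (0.1·(-8) + 1.75·(-4.88)) / (0.1 + 1.75) = (-9.34)/1.85 = -934/185 ≈ -5.049.

μ̂_MAP = -5.049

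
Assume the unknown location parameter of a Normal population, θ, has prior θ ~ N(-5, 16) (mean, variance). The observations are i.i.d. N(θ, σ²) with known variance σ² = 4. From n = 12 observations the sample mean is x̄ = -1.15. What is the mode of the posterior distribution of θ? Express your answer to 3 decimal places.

n = 12, x̄ = -1.15.
For a Normal prior and Normal likelihood with known variance, the posterior is Normal; its mode equals its mean, the precision-weighted average.
Prior precision 1/σ₀² = 1/16 = 0.0625; data precision n/σ² = 12/4 = 3.
θ̂ = (0.0625·(-5) + 3·(-1.15)) / (0.0625 + 3) = (-3.7625)/3.0625 = -43/35 ≈ -1.229.

θ̂_MAP = -1.229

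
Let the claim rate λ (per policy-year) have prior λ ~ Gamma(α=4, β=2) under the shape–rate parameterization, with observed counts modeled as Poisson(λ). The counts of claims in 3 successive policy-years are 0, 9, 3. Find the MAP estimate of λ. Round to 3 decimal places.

λ̂_MAP = 3.000

Σxᵢ = 0+9+3 = 12, with n = 3.
Posterior ∝ λ^3e^(−2λ) · λ^12e^(−3λ) = λ^15e^(−5λ), i.e. Gamma(shape=16, rate=5).
The mode of a Gamma(a, b) with a ≥ 1 (shape–rate) is (a−1)/b = 15/5 ≈ 3.000.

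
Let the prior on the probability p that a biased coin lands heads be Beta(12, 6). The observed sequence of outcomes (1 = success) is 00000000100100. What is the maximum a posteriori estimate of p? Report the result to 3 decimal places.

p̂_MAP = 0.433

Prior: Beta(12, 6).
Data: 2 successes in 14 trials (from the sequence). The binomial likelihood contributes p^2(1−p)^12, so the posterior is Beta(12+2, 6+12) = Beta(14, 18).
For Beta(a, b) with a, b > 1 the mode is (a−1)/(a+b−2) = 13/30 ≈ 0.433.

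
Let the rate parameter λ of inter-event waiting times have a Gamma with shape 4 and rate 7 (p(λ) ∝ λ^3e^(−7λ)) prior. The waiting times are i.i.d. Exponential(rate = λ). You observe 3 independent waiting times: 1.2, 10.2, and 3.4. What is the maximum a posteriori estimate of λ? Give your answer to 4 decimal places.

The Exponential(rate=λ) likelihood is ∝ λ^n e^(−λΣtᵢ). Here n = 3 and Σtᵢ = 1.2 + 10.2 + 3.4 = 14.8.
Posterior ∝ λ^3e^(−7λ) · λ^3e^(−14.8λ) = λ^6e^(−21.8λ), i.e. Gamma(7, 21.8).
Mode = (a−1)/b = 6/21.8 ≈ 0.2752.

λ̂_MAP = 0.2752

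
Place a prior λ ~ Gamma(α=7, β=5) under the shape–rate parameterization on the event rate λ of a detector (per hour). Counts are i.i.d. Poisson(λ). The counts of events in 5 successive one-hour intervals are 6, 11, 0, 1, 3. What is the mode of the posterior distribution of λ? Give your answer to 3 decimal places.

λ̂_MAP = 2.700

Σxᵢ = 6+11+0+1+3 = 21, with n = 5.
Posterior ∝ λ^6e^(−5λ) · λ^21e^(−5λ) = λ^27e^(−10λ), i.e. Gamma(shape=28, rate=10).
The mode of a Gamma(a, b) with a ≥ 1 (shape–rate) is (a−1)/b = 27/10 ≈ 2.700.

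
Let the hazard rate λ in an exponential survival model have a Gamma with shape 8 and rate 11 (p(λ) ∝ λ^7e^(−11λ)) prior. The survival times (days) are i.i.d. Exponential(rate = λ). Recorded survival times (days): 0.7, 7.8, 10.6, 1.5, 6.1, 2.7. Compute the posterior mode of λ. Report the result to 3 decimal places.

The Exponential(rate=λ) likelihood is ∝ λ^n e^(−λΣtᵢ). Here n = 6 and Σtᵢ = 0.7 + 7.8 + 10.6 + 1.5 + 6.1 + 2.7 = 29.4.
Posterior ∝ λ^7e^(−11λ) · λ^6e^(−29.4λ) = λ^13e^(−40.4λ), i.e. Gamma(14, 40.4).
Mode = (a−1)/b = 13/40.4 ≈ 0.322.

λ̂_MAP = 0.322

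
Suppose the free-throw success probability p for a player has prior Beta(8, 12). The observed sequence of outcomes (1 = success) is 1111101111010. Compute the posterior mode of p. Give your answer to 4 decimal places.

Prior: Beta(8, 12).
Data: 10 successes in 13 trials (from the sequence). The binomial likelihood contributes p^10(1−p)^3, so the posterior is Beta(8+10, 12+3) = Beta(18, 15).
For Beta(a, b) with a, b > 1 the mode is (a−1)/(a+b−2) = 17/31 ≈ 0.5484.

p̂_MAP = 0.5484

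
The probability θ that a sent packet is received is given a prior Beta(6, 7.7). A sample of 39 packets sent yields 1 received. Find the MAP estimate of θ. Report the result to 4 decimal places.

θ̂_MAP = 0.1183

Prior: Beta(6, 7.7).
Data: 1 success in 39 trials. The binomial likelihood contributes θ(1−θ)^38, so the posterior is Beta(6+1, 7.7+38) = Beta(7, 45.7).
For Beta(a, b) with a, b > 1 the mode is (a−1)/(a+b−2) = 6/50.7 ≈ 0.1183.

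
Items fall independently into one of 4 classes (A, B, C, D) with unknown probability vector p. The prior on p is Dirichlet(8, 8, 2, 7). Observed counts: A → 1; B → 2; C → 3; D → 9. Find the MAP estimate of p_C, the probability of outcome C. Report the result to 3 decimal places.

The posterior is Dirichlet(αᵢ + nᵢ) = Dirichlet(9, 10, 5, 16).
For a Dirichlet(a₁,…,a_K) with all aᵢ > 1, the mode has j-th component (aⱼ − 1)/(Σaᵢ − K).
Here Σaᵢ = 40 and K = 4, so p_C = (5 − 1)/(40 − 4) = 4/36 ≈ 0.111.

MAP estimate of p_C = 0.111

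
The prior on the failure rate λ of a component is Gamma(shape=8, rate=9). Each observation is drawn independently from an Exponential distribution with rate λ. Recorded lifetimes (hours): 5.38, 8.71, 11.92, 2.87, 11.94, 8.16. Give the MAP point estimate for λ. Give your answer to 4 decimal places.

The Exponential(rate=λ) likelihood is ∝ λ^n e^(−λΣtᵢ). Here n = 6 and Σtᵢ = 5.38 + 8.71 + 11.92 + 2.87 + 11.94 + 8.16 = 48.98.
Posterior ∝ λ^7e^(−9λ) · λ^6e^(−48.98λ) = λ^13e^(−57.98λ), i.e. Gamma(14, 57.98).
Mode = (a−1)/b = 13/57.98 ≈ 0.2242.

λ̂_MAP = 0.2242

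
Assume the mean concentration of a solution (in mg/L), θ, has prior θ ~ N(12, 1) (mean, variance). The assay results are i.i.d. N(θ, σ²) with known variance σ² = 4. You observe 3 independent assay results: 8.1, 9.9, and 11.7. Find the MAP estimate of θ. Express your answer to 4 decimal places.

θ̂_MAP = 11.1000

n = 3; x̄ = (8.1 + 9.9 + 11.7)/3 = 29.7/3 = 9.9.
For a Normal prior and Normal likelihood with known variance, the posterior is Normal; its mode equals its mean, the precision-weighted average.
Prior precision 1/σ₀² = 1/1 = 1; data precision n/σ² = 3/4 = 0.75.
θ̂ = (1·12 + 0.75·9.9) / (1 + 0.75) = 19.425/1.75 = 11.1000.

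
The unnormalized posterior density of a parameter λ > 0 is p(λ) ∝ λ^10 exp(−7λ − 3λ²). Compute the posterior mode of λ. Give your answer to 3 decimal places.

ℓ'(λ) = 10/λ − 7 − 6λ. Setting this to zero and multiplying by λ: 6λ² + 7λ − 10 = 0.
λ = (−7 + √(7² + 4·6·10)) / (2·6) = (−7 + √289) / 12 = (−7 + 17)/12 = 5/6.
ℓ''(λ) = −10/λ² − 6 < 0, confirming a maximum.

λ̂_MAP = 0.833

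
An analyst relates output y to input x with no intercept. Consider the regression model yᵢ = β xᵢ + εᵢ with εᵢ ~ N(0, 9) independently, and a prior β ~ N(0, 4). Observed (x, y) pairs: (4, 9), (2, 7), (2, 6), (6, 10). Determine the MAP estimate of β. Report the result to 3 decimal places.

β̂_MAP = 1.960

log p(β | y) = −Σ(yᵢ − βxᵢ)²/(2·9) − β²/(2·4) + const.
Setting the derivative to zero: Σxᵢ(yᵢ − βxᵢ)/9 − β/4 = 0, so β = Σxᵢyᵢ / (Σxᵢ² + σ²/τ²).
Σxᵢyᵢ = 4·9 + 2·7 + 2·6 + 6·10 = 122; Σxᵢ² = 60; σ²/τ² = 2.25.
β̂_MAP = 122 / (60 + 2.25) = 122/62.25 ≈ 1.960.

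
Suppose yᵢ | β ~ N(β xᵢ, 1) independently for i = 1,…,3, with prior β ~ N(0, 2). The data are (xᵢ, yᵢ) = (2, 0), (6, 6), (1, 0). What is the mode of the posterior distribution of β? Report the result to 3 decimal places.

log p(β | y) = −Σ(yᵢ − βxᵢ)²/(2·1) − β²/(2·2) + const.
Setting the derivative to zero: Σxᵢ(yᵢ − βxᵢ)/1 − β/2 = 0, so β = Σxᵢyᵢ / (Σxᵢ² + σ²/τ²).
Σxᵢyᵢ = 2·0 + 6·6 + 1·0 = 36; Σxᵢ² = 41; σ²/τ² = 0.5.
β̂_MAP = 36 / (41 + 0.5) = 36/41.5 ≈ 0.867.

β̂_MAP = 0.867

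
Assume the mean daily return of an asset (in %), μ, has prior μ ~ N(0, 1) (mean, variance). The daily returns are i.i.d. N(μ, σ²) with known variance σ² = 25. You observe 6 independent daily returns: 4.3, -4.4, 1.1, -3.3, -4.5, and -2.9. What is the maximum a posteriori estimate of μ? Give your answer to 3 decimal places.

n = 6; x̄ = (4.3 + (-4.4) + 1.1 + (-3.3) + (-4.5) + (-2.9))/6 = -9.7/6 = -97/60 ≈ -1.6167.
For a Normal prior and Normal likelihood with known variance, the posterior is Normal; its mode equals its mean, the precision-weighted average.
Prior precision 1/σ₀² = 1/1 = 1; data precision n/σ² = 6/25 = 0.24.
μ̂ = (1·0 + 0.24·(-97/60)) / (1 + 0.24) = (-0.388)/1.24 = -97/310 ≈ -0.313.

μ̂_MAP = -0.313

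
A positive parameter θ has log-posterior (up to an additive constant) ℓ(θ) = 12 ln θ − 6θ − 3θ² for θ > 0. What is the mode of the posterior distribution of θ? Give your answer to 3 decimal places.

ℓ'(θ) = 12/θ − 6 − 6θ. Setting this to zero and multiplying by θ: 6θ² + 6θ − 12 = 0.
θ = (−6 + √(6² + 4·6·12)) / (2·6) = (−6 + √324) / 12 = (−6 + 18)/12 = 1.
ℓ''(θ) = −12/θ² − 6 < 0, confirming a maximum.

θ̂_MAP = 1.000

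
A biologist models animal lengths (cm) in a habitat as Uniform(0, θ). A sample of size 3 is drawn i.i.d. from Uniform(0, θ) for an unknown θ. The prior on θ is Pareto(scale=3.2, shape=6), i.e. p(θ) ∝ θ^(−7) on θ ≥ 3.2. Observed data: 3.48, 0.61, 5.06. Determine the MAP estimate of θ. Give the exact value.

The Uniform(0, θ) likelihood is θ^(−n) for θ ≥ max(xᵢ), zero otherwise. Here max(xᵢ) = 5.06.
Posterior ∝ θ^(−7) · θ^(−3) = θ^(−10) on θ ≥ max(3.2, 5.06) = 5.06.
This density is strictly decreasing in θ, so the posterior mode lies at the lower boundary of the support.

θ̂_MAP = 5.06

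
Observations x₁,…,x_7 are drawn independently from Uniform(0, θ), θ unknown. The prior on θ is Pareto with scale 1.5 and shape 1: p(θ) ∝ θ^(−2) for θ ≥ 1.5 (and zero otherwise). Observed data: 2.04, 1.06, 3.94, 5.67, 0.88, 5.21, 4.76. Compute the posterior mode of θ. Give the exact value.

θ̂_MAP = 5.67

The Uniform(0, θ) likelihood is θ^(−n) for θ ≥ max(xᵢ), zero otherwise. Here max(xᵢ) = 5.67.
Posterior ∝ θ^(−2) · θ^(−7) = θ^(−9) on θ ≥ max(1.5, 5.67) = 5.67.
This density is strictly decreasing in θ, so the posterior mode lies at the lower boundary of the support.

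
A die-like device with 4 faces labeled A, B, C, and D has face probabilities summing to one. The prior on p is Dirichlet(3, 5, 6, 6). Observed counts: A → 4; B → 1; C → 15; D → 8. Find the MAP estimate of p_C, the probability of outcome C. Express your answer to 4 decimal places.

MAP estimate of p_C = 0.4545

The posterior is Dirichlet(αᵢ + nᵢ) = Dirichlet(7, 6, 21, 14).
For a Dirichlet(a₁,…,a_K) with all aᵢ > 1, the mode has j-th component (aⱼ − 1)/(Σaᵢ − K).
Here Σaᵢ = 48 and K = 4, so p_C = (21 − 1)/(48 − 4) = 20/44 ≈ 0.4545.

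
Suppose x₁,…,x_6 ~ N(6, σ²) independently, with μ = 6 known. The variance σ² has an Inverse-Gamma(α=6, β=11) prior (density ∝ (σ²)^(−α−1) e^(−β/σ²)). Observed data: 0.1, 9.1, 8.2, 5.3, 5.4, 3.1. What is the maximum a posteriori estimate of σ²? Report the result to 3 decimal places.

Sum of squared deviations about the known mean: SS = (0.1−6)² + (9.1−6)² + (8.2−6)² + (5.3−6)² + (5.4−6)² + (3.1−6)² = 58.52.
The Normal likelihood contributes (σ²)^(−n/2) exp(−SS/(2σ²)), so the posterior is Inverse-Gamma(α + n/2, β + SS/2) = Inverse-Gamma(9, 40.26).
The mode of Inverse-Gamma(a, b) is b/(a+1) = 40.26/10 ≈ 4.026.

σ̂²_MAP = 4.026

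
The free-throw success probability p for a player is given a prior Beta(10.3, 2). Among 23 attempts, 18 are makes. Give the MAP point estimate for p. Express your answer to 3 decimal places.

p̂_MAP = 0.820

Prior: Beta(10.3, 2).
Data: 18 successes in 23 trials. The binomial likelihood contributes p^18(1−p)^5, so the posterior is Beta(10.3+18, 2+5) = Beta(28.3, 7).
For Beta(a, b) with a, b > 1 the mode is (a−1)/(a+b−2) = 27.3/33.3 ≈ 0.820.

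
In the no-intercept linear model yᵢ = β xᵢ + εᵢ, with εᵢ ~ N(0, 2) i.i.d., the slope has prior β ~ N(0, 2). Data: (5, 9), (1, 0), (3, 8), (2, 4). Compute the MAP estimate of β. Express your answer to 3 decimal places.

log p(β | y) = −Σ(yᵢ − βxᵢ)²/(2·2) − β²/(2·2) + const.
Setting the derivative to zero: Σxᵢ(yᵢ − βxᵢ)/2 − β/2 = 0, so β = Σxᵢyᵢ / (Σxᵢ² + σ²/τ²).
Σxᵢyᵢ = 5·9 + 1·0 + 3·8 + 2·4 = 77; Σxᵢ² = 39; σ²/τ² = 1.
β̂_MAP = 77 / (39 + 1) = 77/40 ≈ 1.925.

β̂_MAP = 1.925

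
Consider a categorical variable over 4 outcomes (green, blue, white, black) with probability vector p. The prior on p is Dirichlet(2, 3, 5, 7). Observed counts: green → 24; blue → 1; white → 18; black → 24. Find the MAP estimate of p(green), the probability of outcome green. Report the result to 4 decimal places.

The posterior is Dirichlet(αᵢ + nᵢ) = Dirichlet(26, 4, 23, 31).
For a Dirichlet(a₁,…,a_K) with all aᵢ > 1, the mode has j-th component (aⱼ − 1)/(Σaᵢ − K).
Here Σaᵢ = 84 and K = 4, so p(green) = (26 − 1)/(84 − 4) = 25/80 ≈ 0.3125.

MAP estimate of p(green) = 0.3125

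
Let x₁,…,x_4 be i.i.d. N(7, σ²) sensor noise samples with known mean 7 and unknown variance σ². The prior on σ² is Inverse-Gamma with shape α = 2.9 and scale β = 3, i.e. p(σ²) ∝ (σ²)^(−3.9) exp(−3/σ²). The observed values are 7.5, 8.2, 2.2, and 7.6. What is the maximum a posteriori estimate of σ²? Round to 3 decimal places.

σ̂²_MAP = 2.635

Sum of squared deviations about the known mean: SS = (7.5−7)² + (8.2−7)² + (2.2−7)² + (7.6−7)² = 25.09.
The Normal likelihood contributes (σ²)^(−n/2) exp(−SS/(2σ²)), so the posterior is Inverse-Gamma(α + n/2, β + SS/2) = Inverse-Gamma(4.9, 15.545).
The mode of Inverse-Gamma(a, b) is b/(a+1) = 15.545/5.9 ≈ 2.635.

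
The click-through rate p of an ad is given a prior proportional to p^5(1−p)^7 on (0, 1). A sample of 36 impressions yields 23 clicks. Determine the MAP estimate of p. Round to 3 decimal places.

The prior density ∝ p^5(1−p)^7 is the kernel of Beta(6, 8).
Data: 23 successes in 36 trials. The binomial likelihood contributes p^23(1−p)^13, so the posterior is Beta(6+23, 8+13) = Beta(29, 21).
For Beta(a, b) with a, b > 1 the mode is (a−1)/(a+b−2) = 28/48 ≈ 0.583.

p̂_MAP = 0.583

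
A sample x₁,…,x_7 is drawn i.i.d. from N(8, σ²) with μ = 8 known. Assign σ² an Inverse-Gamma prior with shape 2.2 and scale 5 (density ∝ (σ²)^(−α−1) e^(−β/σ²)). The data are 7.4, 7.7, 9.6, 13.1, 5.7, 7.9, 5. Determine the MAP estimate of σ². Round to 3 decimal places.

Sum of squared deviations about the known mean: SS = (7.4−8)² + (7.7−8)² + (9.6−8)² + (13.1−8)² + (5.7−8)² + (7.9−8)² + (5−8)² = 43.32.
The Normal likelihood contributes (σ²)^(−n/2) exp(−SS/(2σ²)), so the posterior is Inverse-Gamma(α + n/2, β + SS/2) = Inverse-Gamma(5.7, 26.66).
The mode of Inverse-Gamma(a, b) is b/(a+1) = 26.66/6.7 ≈ 3.979.

σ̂²_MAP = 3.979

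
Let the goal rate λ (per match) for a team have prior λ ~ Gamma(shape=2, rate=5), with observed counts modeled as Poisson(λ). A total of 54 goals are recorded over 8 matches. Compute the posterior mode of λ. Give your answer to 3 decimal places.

Σxᵢ = 54, n = 8.
Posterior ∝ λe^(−5λ) · λ^54e^(−8λ) = λ^55e^(−13λ), i.e. Gamma(shape=56, rate=13).
The mode of a Gamma(a, b) with a ≥ 1 (shape–rate) is (a−1)/b = 55/13 ≈ 4.231.

λ̂_MAP = 4.231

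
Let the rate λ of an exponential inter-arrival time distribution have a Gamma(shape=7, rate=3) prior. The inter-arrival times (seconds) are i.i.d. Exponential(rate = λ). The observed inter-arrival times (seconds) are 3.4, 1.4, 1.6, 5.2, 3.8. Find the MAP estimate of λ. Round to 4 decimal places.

The Exponential(rate=λ) likelihood is ∝ λ^n e^(−λΣtᵢ). Here n = 5 and Σtᵢ = 3.4 + 1.4 + 1.6 + 5.2 + 3.8 = 15.4.
Posterior ∝ λ^6e^(−3λ) · λ^5e^(−15.4λ) = λ^11e^(−18.4λ), i.e. Gamma(12, 18.4).
Mode = (a−1)/b = 11/18.4 ≈ 0.5978.

λ̂_MAP = 0.5978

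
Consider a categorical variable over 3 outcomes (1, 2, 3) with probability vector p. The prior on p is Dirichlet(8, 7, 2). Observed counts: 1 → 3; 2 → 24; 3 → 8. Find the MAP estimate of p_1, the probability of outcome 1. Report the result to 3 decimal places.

The posterior is Dirichlet(αᵢ + nᵢ) = Dirichlet(11, 31, 10).
For a Dirichlet(a₁,…,a_K) with all aᵢ > 1, the mode has j-th component (aⱼ − 1)/(Σaᵢ − K).
Here Σaᵢ = 52 and K = 3, so p_1 = (11 − 1)/(52 − 3) = 10/49 ≈ 0.204.

MAP estimate: 0.204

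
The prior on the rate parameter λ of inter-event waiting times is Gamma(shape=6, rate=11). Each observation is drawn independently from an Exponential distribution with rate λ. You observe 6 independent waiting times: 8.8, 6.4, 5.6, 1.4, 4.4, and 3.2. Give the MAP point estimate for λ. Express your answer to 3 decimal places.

λ̂_MAP = 0.270

The Exponential(rate=λ) likelihood is ∝ λ^n e^(−λΣtᵢ). Here n = 6 and Σtᵢ = 8.8 + 6.4 + 5.6 + 1.4 + 4.4 + 3.2 = 29.8.
Posterior ∝ λ^5e^(−11λ) · λ^6e^(−29.8λ) = λ^11e^(−40.8λ), i.e. Gamma(12, 40.8).
Mode = (a−1)/b = 11/40.8 ≈ 0.270.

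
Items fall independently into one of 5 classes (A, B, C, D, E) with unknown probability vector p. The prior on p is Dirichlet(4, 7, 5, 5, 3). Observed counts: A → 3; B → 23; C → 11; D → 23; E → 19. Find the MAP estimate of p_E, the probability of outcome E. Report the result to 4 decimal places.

MAP estimate of p_E = 0.2143

The posterior is Dirichlet(αᵢ + nᵢ) = Dirichlet(7, 30, 16, 28, 22).
For a Dirichlet(a₁,…,a_K) with all aᵢ > 1, the mode has j-th component (aⱼ − 1)/(Σaᵢ − K).
Here Σaᵢ = 103 and K = 5, so p_E = (22 − 1)/(103 − 5) = 21/98 ≈ 0.2143.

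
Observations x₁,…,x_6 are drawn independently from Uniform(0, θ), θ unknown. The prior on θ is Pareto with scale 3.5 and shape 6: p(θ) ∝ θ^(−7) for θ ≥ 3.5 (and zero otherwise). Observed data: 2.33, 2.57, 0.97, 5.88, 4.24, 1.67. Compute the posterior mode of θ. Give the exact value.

θ̂_MAP = 5.88

The Uniform(0, θ) likelihood is θ^(−n) for θ ≥ max(xᵢ), zero otherwise. Here max(xᵢ) = 5.88.
Posterior ∝ θ^(−7) · θ^(−6) = θ^(−13) on θ ≥ max(3.5, 5.88) = 5.88.
This density is strictly decreasing in θ, so the posterior mode lies at the lower boundary of the support.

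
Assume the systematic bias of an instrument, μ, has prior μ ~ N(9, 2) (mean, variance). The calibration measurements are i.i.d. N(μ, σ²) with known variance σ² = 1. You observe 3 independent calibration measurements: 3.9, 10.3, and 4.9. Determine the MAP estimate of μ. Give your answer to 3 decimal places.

n = 3; x̄ = (3.9 + 10.3 + 4.9)/3 = 19.1/3 = 191/30 ≈ 6.3667.
For a Normal prior and Normal likelihood with known variance, the posterior is Normal; its mode equals its mean, the precision-weighted average.
Prior precision 1/σ₀² = 1/2 = 0.5; data precision n/σ² = 3/1 = 3.
μ̂ = (0.5·9 + 3·(191/30)) / (0.5 + 3) = 23.6/3.5 = 236/35 ≈ 6.743.

μ̂_MAP = 6.743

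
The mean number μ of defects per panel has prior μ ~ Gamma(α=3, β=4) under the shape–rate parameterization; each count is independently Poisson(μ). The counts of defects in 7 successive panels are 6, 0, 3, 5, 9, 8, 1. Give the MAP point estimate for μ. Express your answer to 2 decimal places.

Σxᵢ = 6+0+3+5+9+8+1 = 32, with n = 7.
Posterior ∝ μ^2e^(−4μ) · μ^32e^(−7μ) = μ^34e^(−11μ), i.e. Gamma(shape=35, rate=11).
The mode of a Gamma(a, b) with a ≥ 1 (shape–rate) is (a−1)/b = 34/11 ≈ 3.09.

μ̂_MAP = 3.09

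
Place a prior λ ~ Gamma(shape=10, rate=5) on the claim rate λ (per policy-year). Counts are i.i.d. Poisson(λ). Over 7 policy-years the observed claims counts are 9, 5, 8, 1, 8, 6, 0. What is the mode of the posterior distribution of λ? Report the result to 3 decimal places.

Σxᵢ = 9+5+8+1+8+6+0 = 37, with n = 7.
Posterior ∝ λ^9e^(−5λ) · λ^37e^(−7λ) = λ^46e^(−12λ), i.e. Gamma(shape=47, rate=12).
The mode of a Gamma(a, b) with a ≥ 1 (shape–rate) is (a−1)/b = 46/12 ≈ 3.833.

λ̂_MAP = 3.833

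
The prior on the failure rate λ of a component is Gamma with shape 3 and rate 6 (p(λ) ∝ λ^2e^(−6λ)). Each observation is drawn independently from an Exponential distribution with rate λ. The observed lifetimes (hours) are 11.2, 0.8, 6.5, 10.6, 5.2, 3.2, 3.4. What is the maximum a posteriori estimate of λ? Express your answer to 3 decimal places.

λ̂_MAP = 0.192

The Exponential(rate=λ) likelihood is ∝ λ^n e^(−λΣtᵢ). Here n = 7 and Σtᵢ = 11.2 + 0.8 + 6.5 + 10.6 + 5.2 + 3.2 + 3.4 = 40.9.
Posterior ∝ λ^2e^(−6λ) · λ^7e^(−40.9λ) = λ^9e^(−46.9λ), i.e. Gamma(10, 46.9).
Mode = (a−1)/b = 9/46.9 ≈ 0.192.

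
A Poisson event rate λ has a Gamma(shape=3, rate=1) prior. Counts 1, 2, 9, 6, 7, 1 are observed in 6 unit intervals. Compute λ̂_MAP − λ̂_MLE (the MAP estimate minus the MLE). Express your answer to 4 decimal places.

MAP − MLE = -0.3333

Σxᵢ = 26. Posterior is Gamma(29, 7); MAP = (29−1)/7 = 28/7 ≈ 4.00000.
MLE = x̄ = 26/6 ≈ 4.33333.
Difference = 28/7 − 26/6 = -1/3 ≈ -0.3333.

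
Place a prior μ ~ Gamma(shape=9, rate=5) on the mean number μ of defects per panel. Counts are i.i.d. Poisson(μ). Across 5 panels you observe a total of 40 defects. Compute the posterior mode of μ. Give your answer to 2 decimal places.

Σxᵢ = 40, n = 5.
Posterior ∝ μ^8e^(−5μ) · μ^40e^(−5μ) = μ^48e^(−10μ), i.e. Gamma(shape=49, rate=10).
The mode of a Gamma(a, b) with a ≥ 1 (shape–rate) is (a−1)/b = 48/10 ≈ 4.80.

μ̂_MAP = 4.80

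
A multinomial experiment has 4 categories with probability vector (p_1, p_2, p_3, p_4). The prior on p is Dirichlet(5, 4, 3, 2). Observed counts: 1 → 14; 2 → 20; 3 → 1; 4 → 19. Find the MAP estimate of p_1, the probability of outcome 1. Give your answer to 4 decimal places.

MAP estimate: 0.2813

The posterior is Dirichlet(αᵢ + nᵢ) = Dirichlet(19, 24, 4, 21).
For a Dirichlet(a₁,…,a_K) with all aᵢ > 1, the mode has j-th component (aⱼ − 1)/(Σaᵢ − K).
Here Σaᵢ = 68 and K = 4, so p_1 = (19 − 1)/(68 − 4) = 18/64 ≈ 0.2813.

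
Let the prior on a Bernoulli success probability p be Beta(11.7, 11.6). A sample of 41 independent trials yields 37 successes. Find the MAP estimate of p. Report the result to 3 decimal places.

p̂_MAP = 0.766

Prior: Beta(11.7, 11.6).
Data: 37 successes in 41 trials. The binomial likelihood contributes p^37(1−p)^4, so the posterior is Beta(11.7+37, 11.6+4) = Beta(48.7, 15.6).
For Beta(a, b) with a, b > 1 the mode is (a−1)/(a+b−2) = 47.7/62.3 ≈ 0.766.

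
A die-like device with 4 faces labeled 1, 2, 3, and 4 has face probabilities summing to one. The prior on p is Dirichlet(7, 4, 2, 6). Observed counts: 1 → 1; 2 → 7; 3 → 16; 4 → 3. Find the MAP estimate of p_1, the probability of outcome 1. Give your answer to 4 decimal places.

The posterior is Dirichlet(αᵢ + nᵢ) = Dirichlet(8, 11, 18, 9).
For a Dirichlet(a₁,…,a_K) with all aᵢ > 1, the mode has j-th component (aⱼ − 1)/(Σaᵢ − K).
Here Σaᵢ = 46 and K = 4, so p_1 = (8 − 1)/(46 − 4) = 7/42 ≈ 0.1667.

MAP estimate: 0.1667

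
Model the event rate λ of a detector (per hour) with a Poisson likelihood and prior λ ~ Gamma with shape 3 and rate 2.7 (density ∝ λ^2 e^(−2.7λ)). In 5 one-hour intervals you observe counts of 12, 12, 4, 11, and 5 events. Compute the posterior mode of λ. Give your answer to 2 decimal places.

Σxᵢ = 12+12+4+11+5 = 44, with n = 5.
Posterior ∝ λ^2e^(−2.7λ) · λ^44e^(−5λ) = λ^46e^(−7.7λ), i.e. Gamma(shape=47, rate=7.7).
The mode of a Gamma(a, b) with a ≥ 1 (shape–rate) is (a−1)/b = 46/7.7 ≈ 5.97.

λ̂_MAP = 5.97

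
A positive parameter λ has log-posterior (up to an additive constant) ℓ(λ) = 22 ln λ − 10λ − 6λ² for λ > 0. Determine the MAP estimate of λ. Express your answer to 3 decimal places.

λ̂_MAP = 1.000

ℓ'(λ) = 22/λ − 10 − 12λ. Setting this to zero and multiplying by λ: 12λ² + 10λ − 22 = 0.
λ = (−10 + √(10² + 4·12·22)) / (2·12) = (−10 + √1156) / 24 = (−10 + 34)/24 = 1.
ℓ''(λ) = −22/λ² − 12 < 0, confirming a maximum.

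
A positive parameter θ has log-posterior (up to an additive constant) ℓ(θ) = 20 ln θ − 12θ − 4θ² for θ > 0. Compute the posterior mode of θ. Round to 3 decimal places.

θ̂_MAP = 1.000

ℓ'(θ) = 20/θ − 12 − 8θ. Setting this to zero and multiplying by θ: 8θ² + 12θ − 20 = 0.
θ = (−12 + √(12² + 4·8·20)) / (2·8) = (−12 + √784) / 16 = (−12 + 28)/16 = 1.
ℓ''(θ) = −20/θ² − 8 < 0, confirming a maximum.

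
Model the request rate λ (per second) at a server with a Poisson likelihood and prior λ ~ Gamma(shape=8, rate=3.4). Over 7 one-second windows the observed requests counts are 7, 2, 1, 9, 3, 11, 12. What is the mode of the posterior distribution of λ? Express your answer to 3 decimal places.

Σxᵢ = 7+2+1+9+3+11+12 = 45, with n = 7.
Posterior ∝ λ^7e^(−3.4λ) · λ^45e^(−7λ) = λ^52e^(−10.4λ), i.e. Gamma(shape=53, rate=10.4).
The mode of a Gamma(a, b) with a ≥ 1 (shape–rate) is (a−1)/b = 52/10.4 ≈ 5.000.

λ̂_MAP = 5.000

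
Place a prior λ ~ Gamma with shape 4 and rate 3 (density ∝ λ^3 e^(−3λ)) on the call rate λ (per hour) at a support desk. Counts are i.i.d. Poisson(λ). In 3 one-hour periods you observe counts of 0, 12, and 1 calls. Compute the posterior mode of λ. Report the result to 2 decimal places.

λ̂_MAP = 2.67

Σxᵢ = 0+12+1 = 13, with n = 3.
Posterior ∝ λ^3e^(−3λ) · λ^13e^(−3λ) = λ^16e^(−6λ), i.e. Gamma(shape=17, rate=6).
The mode of a Gamma(a, b) with a ≥ 1 (shape–rate) is (a−1)/b = 16/6 ≈ 2.67.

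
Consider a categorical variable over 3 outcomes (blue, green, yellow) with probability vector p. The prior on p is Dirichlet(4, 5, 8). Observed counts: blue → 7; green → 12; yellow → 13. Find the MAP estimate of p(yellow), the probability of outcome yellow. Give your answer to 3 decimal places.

MAP estimate of p(yellow) = 0.435

The posterior is Dirichlet(αᵢ + nᵢ) = Dirichlet(11, 17, 21).
For a Dirichlet(a₁,…,a_K) with all aᵢ > 1, the mode has j-th component (aⱼ − 1)/(Σaᵢ − K).
Here Σaᵢ = 49 and K = 3, so p(yellow) = (21 − 1)/(49 − 3) = 20/46 ≈ 0.435.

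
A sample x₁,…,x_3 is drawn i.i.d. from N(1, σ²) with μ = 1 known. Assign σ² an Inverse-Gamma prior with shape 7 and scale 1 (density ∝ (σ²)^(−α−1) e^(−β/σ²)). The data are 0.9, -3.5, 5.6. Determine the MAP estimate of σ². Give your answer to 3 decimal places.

σ̂²_MAP = 2.285

Sum of squared deviations about the known mean: SS = (0.9−1)² + (-3.5−1)² + (5.6−1)² = 41.42.
The Normal likelihood contributes (σ²)^(−n/2) exp(−SS/(2σ²)), so the posterior is Inverse-Gamma(α + n/2, β + SS/2) = Inverse-Gamma(8.5, 21.71).
The mode of Inverse-Gamma(a, b) is b/(a+1) = 21.71/9.5 ≈ 2.285.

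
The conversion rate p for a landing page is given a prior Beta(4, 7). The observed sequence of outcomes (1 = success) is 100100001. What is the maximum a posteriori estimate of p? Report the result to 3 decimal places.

p̂_MAP = 0.333

Prior: Beta(4, 7).
Data: 3 successes in 9 trials (from the sequence). The binomial likelihood contributes p^3(1−p)^6, so the posterior is Beta(4+3, 7+6) = Beta(7, 13).
For Beta(a, b) with a, b > 1 the mode is (a−1)/(a+b−2) = 6/18 ≈ 0.333.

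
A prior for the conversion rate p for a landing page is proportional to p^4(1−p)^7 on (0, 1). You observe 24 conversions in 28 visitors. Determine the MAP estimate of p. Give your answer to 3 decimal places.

The prior density ∝ p^4(1−p)^7 is the kernel of Beta(5, 8).
Data: 24 successes in 28 trials. The binomial likelihood contributes p^24(1−p)^4, so the posterior is Beta(5+24, 8+4) = Beta(29, 12).
For Beta(a, b) with a, b > 1 the mode is (a−1)/(a+b−2) = 28/39 ≈ 0.718.

p̂_MAP = 0.718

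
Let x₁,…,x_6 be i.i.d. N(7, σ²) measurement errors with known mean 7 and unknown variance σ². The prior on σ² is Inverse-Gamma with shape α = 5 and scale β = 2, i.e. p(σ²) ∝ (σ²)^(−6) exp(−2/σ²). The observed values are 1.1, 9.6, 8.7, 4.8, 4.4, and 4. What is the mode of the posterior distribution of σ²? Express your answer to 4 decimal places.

σ̂²_MAP = 3.8367

Sum of squared deviations about the known mean: SS = (1.1−7)² + (9.6−7)² + (8.7−7)² + (4.8−7)² + (4.4−7)² + (4−7)² = 65.06.
The Normal likelihood contributes (σ²)^(−n/2) exp(−SS/(2σ²)), so the posterior is Inverse-Gamma(α + n/2, β + SS/2) = Inverse-Gamma(8, 34.53).
The mode of Inverse-Gamma(a, b) is b/(a+1) = 34.53/9 ≈ 3.8367.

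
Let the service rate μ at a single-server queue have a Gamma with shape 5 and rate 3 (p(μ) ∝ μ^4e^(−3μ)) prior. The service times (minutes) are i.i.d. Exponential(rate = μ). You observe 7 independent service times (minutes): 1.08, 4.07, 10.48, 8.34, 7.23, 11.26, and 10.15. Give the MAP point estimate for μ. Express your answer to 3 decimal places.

The Exponential(rate=μ) likelihood is ∝ μ^n e^(−μΣtᵢ). Here n = 7 and Σtᵢ = 1.08 + 4.07 + 10.48 + 8.34 + 7.23 + 11.26 + 10.15 = 52.61.
Posterior ∝ μ^4e^(−3μ) · μ^7e^(−52.61μ) = μ^11e^(−55.61μ), i.e. Gamma(12, 55.61).
Mode = (a−1)/b = 11/55.61 ≈ 0.198.

μ̂_MAP = 0.198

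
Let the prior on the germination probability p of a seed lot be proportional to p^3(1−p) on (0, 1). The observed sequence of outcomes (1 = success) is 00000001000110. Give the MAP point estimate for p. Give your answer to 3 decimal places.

p̂_MAP = 0.333

The prior density ∝ p^3(1−p)^1 is the kernel of Beta(4, 2).
Data: 3 successes in 14 trials (from the sequence). The binomial likelihood contributes p^3(1−p)^11, so the posterior is Beta(4+3, 2+11) = Beta(7, 13).
For Beta(a, b) with a, b > 1 the mode is (a−1)/(a+b−2) = 6/18 ≈ 0.333.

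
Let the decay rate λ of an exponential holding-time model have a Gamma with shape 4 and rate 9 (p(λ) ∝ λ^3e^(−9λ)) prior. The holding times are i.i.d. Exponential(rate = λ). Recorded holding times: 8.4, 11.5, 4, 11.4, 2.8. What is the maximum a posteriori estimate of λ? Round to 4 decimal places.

The Exponential(rate=λ) likelihood is ∝ λ^n e^(−λΣtᵢ). Here n = 5 and Σtᵢ = 8.4 + 11.5 + 4 + 11.4 + 2.8 = 38.1.
Posterior ∝ λ^3e^(−9λ) · λ^5e^(−38.1λ) = λ^8e^(−47.1λ), i.e. Gamma(9, 47.1).
Mode = (a−1)/b = 8/47.1 ≈ 0.1699.

λ̂_MAP = 0.1699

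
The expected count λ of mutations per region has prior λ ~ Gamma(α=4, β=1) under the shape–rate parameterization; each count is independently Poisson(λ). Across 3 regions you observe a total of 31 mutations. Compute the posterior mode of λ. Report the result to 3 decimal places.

Σxᵢ = 31, n = 3.
Posterior ∝ λ^3e^(−1λ) · λ^31e^(−3λ) = λ^34e^(−4λ), i.e. Gamma(shape=35, rate=4).
The mode of a Gamma(a, b) with a ≥ 1 (shape–rate) is (a−1)/b = 34/4 ≈ 8.500.

λ̂_MAP = 8.500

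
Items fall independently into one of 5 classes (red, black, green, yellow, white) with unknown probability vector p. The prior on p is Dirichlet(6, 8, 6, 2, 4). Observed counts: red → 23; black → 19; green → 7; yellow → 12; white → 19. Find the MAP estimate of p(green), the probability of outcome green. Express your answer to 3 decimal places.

MAP estimate of p(green) = 0.119

The posterior is Dirichlet(αᵢ + nᵢ) = Dirichlet(29, 27, 13, 14, 23).
For a Dirichlet(a₁,…,a_K) with all aᵢ > 1, the mode has j-th component (aⱼ − 1)/(Σaᵢ − K).
Here Σaᵢ = 106 and K = 5, so p(green) = (13 − 1)/(106 − 5) = 12/101 ≈ 0.119.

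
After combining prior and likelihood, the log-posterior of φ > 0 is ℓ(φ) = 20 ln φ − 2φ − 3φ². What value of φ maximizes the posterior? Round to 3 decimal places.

ℓ'(φ) = 20/φ − 2 − 6φ. Setting this to zero and multiplying by φ: 6φ² + 2φ − 20 = 0.
φ = (−2 + √(2² + 4·6·20)) / (2·6) = (−2 + √484) / 12 = (−2 + 22)/12 = 5/3.
ℓ''(φ) = −20/φ² − 6 < 0, confirming a maximum.

φ̂_MAP = 1.667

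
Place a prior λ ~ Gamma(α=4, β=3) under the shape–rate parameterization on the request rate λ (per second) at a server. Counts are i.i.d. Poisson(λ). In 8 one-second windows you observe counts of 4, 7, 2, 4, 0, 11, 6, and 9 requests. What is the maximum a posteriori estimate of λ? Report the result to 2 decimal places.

Σxᵢ = 4+7+2+4+0+11+6+9 = 43, with n = 8.
Posterior ∝ λ^3e^(−3λ) · λ^43e^(−8λ) = λ^46e^(−11λ), i.e. Gamma(shape=47, rate=11).
The mode of a Gamma(a, b) with a ≥ 1 (shape–rate) is (a−1)/b = 46/11 ≈ 4.18.

λ̂_MAP = 4.18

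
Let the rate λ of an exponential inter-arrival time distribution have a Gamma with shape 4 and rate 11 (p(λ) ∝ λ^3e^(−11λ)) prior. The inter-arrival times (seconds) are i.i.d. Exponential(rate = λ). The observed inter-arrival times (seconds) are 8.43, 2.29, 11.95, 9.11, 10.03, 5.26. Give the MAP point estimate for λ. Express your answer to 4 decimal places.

λ̂_MAP = 0.1550

The Exponential(rate=λ) likelihood is ∝ λ^n e^(−λΣtᵢ). Here n = 6 and Σtᵢ = 8.43 + 2.29 + 11.95 + 9.11 + 10.03 + 5.26 = 47.07.
Posterior ∝ λ^3e^(−11λ) · λ^6e^(−47.07λ) = λ^9e^(−58.07λ), i.e. Gamma(10, 58.07).
Mode = (a−1)/b = 9/58.07 ≈ 0.1550.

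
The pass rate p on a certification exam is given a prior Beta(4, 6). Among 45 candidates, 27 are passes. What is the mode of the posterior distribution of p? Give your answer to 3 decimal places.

Prior: Beta(4, 6).
Data: 27 successes in 45 trials. The binomial likelihood contributes p^27(1−p)^18, so the posterior is Beta(4+27, 6+18) = Beta(31, 24).
For Beta(a, b) with a, b > 1 the mode is (a−1)/(a+b−2) = 30/53 ≈ 0.566.

p̂_MAP = 0.566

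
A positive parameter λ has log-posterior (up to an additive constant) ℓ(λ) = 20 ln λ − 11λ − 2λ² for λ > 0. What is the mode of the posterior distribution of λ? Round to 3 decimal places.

ℓ'(λ) = 20/λ − 11 − 4λ. Setting this to zero and multiplying by λ: 4λ² + 11λ − 20 = 0.
λ = (−11 + √(11² + 4·4·20)) / (2·4) = (−11 + √441) / 8 = (−11 + 21)/8 = 5/4.
ℓ''(λ) = −20/λ² − 4 < 0, confirming a maximum.

λ̂_MAP = 1.250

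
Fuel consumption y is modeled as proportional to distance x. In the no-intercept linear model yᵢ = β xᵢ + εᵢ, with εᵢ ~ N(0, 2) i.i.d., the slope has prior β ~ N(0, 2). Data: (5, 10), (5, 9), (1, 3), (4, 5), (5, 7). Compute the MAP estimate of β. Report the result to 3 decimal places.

β̂_MAP = 1.645

log p(β | y) = −Σ(yᵢ − βxᵢ)²/(2·2) − β²/(2·2) + const.
Setting the derivative to zero: Σxᵢ(yᵢ − βxᵢ)/2 − β/2 = 0, so β = Σxᵢyᵢ / (Σxᵢ² + σ²/τ²).
Σxᵢyᵢ = 5·10 + 5·9 + 1·3 + 4·5 + 5·7 = 153; Σxᵢ² = 92; σ²/τ² = 1.
β̂_MAP = 153 / (92 + 1) = 153/93 ≈ 1.645.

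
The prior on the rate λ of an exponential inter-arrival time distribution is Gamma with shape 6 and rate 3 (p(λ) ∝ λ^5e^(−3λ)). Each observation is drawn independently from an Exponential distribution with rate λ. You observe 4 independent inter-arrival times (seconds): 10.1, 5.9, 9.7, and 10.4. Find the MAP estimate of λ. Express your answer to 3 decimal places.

The Exponential(rate=λ) likelihood is ∝ λ^n e^(−λΣtᵢ). Here n = 4 and Σtᵢ = 10.1 + 5.9 + 9.7 + 10.4 = 36.1.
Posterior ∝ λ^5e^(−3λ) · λ^4e^(−36.1λ) = λ^9e^(−39.1λ), i.e. Gamma(10, 39.1).
Mode = (a−1)/b = 9/39.1 ≈ 0.230.

λ̂_MAP = 0.230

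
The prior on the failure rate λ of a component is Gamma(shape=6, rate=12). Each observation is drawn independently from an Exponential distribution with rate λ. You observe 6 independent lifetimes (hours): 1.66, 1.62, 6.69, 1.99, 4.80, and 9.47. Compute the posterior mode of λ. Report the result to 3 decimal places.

λ̂_MAP = 0.288

The Exponential(rate=λ) likelihood is ∝ λ^n e^(−λΣtᵢ). Here n = 6 and Σtᵢ = 1.66 + 1.62 + 6.69 + 1.99 + 4.80 + 9.47 = 26.23.
Posterior ∝ λ^5e^(−12λ) · λ^6e^(−26.23λ) = λ^11e^(−38.23λ), i.e. Gamma(12, 38.23).
Mode = (a−1)/b = 11/38.23 ≈ 0.288.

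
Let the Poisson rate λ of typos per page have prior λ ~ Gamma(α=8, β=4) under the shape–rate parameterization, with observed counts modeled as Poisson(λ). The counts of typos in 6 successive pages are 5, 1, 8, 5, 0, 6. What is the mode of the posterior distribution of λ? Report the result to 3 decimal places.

λ̂_MAP = 3.200

Σxᵢ = 5+1+8+5+0+6 = 25, with n = 6.
Posterior ∝ λ^7e^(−4λ) · λ^25e^(−6λ) = λ^32e^(−10λ), i.e. Gamma(shape=33, rate=10).
The mode of a Gamma(a, b) with a ≥ 1 (shape–rate) is (a−1)/b = 32/10 ≈ 3.200.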